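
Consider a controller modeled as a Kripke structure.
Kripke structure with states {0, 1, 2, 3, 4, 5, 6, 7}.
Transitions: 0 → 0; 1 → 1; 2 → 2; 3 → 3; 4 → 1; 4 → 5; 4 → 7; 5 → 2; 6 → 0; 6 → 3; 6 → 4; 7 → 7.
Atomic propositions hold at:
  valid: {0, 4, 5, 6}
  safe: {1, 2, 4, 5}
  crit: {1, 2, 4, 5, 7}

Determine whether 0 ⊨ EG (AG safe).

No

AG safe: greatest fixpoint, start Z0 = {1, 2, 4, 5}, keep only states in Sat with every successor in Z. Z1 = {1, 2, 5}; fixed.
Sat(AG safe) = {1, 2, 5}
EG (AG safe): greatest fixpoint, start Z0 = {1, 2, 5}, keep only states in Sat with some successor in Z. Already a fixed point.
Sat(EG (AG safe)) = {1, 2, 5}
0 ∉ Sat(EG (AG safe)) = {1, 2, 5}, so the formula does not hold at 0.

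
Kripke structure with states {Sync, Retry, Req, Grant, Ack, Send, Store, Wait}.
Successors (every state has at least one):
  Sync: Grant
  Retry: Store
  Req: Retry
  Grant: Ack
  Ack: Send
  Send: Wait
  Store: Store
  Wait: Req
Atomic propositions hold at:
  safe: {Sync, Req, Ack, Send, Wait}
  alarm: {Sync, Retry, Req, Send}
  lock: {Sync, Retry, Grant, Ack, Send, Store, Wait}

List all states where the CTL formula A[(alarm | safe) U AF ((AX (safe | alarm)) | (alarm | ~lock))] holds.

{Sync, Retry, Req, Grant, Ack, Send, Wait}

Sat(alarm | safe) = {Sync, Retry, Req, Ack, Send, Wait}
Sat(safe | alarm) = {Sync, Retry, Req, Ack, Send, Wait}
Sat(AX (safe | alarm)) = {s : every successor in {Sync, Retry, Req, Ack, Send, Wait}} = {Req, Grant, Ack, Send, Wait}
Sat(~lock) = {Req}
Sat(alarm | ~lock) = {Sync, Retry, Req, Send}
Sat((AX (safe | alarm)) | (alarm | ~lock)) = {Sync, Retry, Req, Grant, Ack, Send, Wait}
AF ((AX (safe | alarm)) | (alarm | ~lock)): least fixpoint, start Z0 = {Sync, Retry, Req, Grant, Ack, Send, Wait}, add states with every successor in Z. Already a fixed point.
Sat(AF ((AX (safe | alarm)) | (alarm | ~lock))) = {Sync, Retry, Req, Grant, Ack, Send, Wait}
A[(alarm | safe) U AF ((AX (safe | alarm)) | (alarm | ~lock))]: least fixpoint, start Z0 = Sat(AF ((AX (safe | alarm)) | (alarm | ~lock))) = {Sync, Retry, Req, Grant, Ack, Send, Wait}, add states in Sat(alarm | safe) with every successor in Z. Already a fixed point.
Sat(A[(alarm | safe) U AF ((AX (safe | alarm)) | (alarm | ~lock))]) = {Sync, Retry, Req, Grant, Ack, Send, Wait}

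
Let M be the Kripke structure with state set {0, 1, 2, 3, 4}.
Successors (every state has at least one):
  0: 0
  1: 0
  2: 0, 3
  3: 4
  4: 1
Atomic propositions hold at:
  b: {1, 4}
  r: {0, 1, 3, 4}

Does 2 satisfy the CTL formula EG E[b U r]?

No

E[b U r]: least fixpoint, start Z0 = Sat(r) = {0, 1, 3, 4}, add states in Sat(b) with some successor in Z. Already a fixed point.
Sat(E[b U r]) = {0, 1, 3, 4}
EG E[b U r]: greatest fixpoint, start Z0 = {0, 1, 3, 4}, keep only states in Sat with some successor in Z. Already a fixed point.
Sat(EG E[b U r]) = {0, 1, 3, 4}
2 ∉ Sat(EG E[b U r]) = {0, 1, 3, 4}, so the formula does not hold at 2.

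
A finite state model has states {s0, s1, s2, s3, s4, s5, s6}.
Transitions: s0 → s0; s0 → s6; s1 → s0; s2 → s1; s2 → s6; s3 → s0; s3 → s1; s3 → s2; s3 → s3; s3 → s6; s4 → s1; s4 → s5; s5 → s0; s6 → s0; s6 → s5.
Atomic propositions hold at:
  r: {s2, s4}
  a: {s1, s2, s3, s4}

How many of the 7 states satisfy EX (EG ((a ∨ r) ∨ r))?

1

Sat(a ∨ r) = {s1, s2, s3, s4}
Sat((a ∨ r) ∨ r) = {s1, s2, s3, s4}
EG ((a ∨ r) ∨ r): greatest fixpoint, start Z0 = {s1, s2, s3, s4}, keep only states in Sat with some successor in Z. Z1 = {s2, s3, s4}; Z2 = {s3}; fixed.
Sat(EG ((a ∨ r) ∨ r)) = {s3}
Sat(EX (EG ((a ∨ r) ∨ r))) = {s : some successor in {s3}} = {s3}
|Sat(EX (EG ((a ∨ r) ∨ r)))| = |{s3}| = 1.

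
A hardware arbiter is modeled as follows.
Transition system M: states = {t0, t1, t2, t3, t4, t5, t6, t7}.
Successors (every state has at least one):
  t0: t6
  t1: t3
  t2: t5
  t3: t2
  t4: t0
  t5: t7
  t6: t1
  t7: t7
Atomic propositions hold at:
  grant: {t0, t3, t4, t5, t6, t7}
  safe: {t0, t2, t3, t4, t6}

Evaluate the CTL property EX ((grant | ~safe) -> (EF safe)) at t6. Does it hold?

Sat(~safe) = {t1, t5, t7}
Sat(grant | ~safe) = {t0, t1, t3, t4, t5, t6, t7}
EF safe: least fixpoint, start Z0 = {t0, t2, t3, t4, t6}, add states with some successor in Z. Z1 = {t0, t1, t2, t3, t4, t6}; fixed.
Sat(EF safe) = {t0, t1, t2, t3, t4, t6}
Sat((grant | ~safe) -> (EF safe)) = {t0, t1, t2, t3, t4, t6}
Sat(EX ((grant | ~safe) -> (EF safe))) = {s : some successor in {t0, t1, t2, t3, t4, t6}} = {t0, t1, t3, t4, t6}
t6 ∈ Sat(EX ((grant | ~safe) -> (EF safe))) = {t0, t1, t3, t4, t6}, so the formula holds at t6.

Yes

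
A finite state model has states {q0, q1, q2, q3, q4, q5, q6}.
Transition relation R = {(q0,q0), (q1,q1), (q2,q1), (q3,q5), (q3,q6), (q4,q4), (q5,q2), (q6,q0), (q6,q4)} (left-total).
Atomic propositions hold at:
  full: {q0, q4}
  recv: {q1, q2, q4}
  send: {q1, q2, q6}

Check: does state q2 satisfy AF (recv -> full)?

Sat(recv -> full) = {q0, q3, q4, q5, q6}
AF (recv -> full): least fixpoint, start Z0 = {q0, q3, q4, q5, q6}, add states with every successor in Z. Already a fixed point.
Sat(AF (recv -> full)) = {q0, q3, q4, q5, q6}
q2 ∉ Sat(AF (recv -> full)) = {q0, q3, q4, q5, q6}, so the formula does not hold at q2.

No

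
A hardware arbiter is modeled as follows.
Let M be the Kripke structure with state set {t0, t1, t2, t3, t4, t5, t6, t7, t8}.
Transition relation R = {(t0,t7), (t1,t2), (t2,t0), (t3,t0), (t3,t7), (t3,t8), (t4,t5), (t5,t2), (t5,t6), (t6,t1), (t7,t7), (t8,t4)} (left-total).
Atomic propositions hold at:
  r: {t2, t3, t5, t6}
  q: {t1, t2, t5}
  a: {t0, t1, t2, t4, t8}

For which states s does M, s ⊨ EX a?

{t1, t2, t3, t5, t6, t8}

Sat(EX a) = {s : some successor in {t0, t1, t2, t4, t8}} = {t1, t2, t3, t5, t6, t8}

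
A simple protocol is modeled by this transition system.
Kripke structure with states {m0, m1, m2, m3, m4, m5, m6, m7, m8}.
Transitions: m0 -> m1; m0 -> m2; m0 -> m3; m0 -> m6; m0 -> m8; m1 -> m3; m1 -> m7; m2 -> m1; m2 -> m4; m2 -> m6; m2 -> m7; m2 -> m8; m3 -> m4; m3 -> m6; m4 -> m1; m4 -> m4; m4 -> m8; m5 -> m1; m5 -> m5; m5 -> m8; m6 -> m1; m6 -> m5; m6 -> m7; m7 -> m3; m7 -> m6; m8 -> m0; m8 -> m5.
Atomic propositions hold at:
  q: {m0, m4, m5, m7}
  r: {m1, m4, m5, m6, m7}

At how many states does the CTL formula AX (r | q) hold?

3

Sat(r | q) = {m0, m1, m4, m5, m6, m7}
Sat(AX (r | q)) = {s : every successor in {m0, m1, m4, m5, m6, m7}} = {m3, m6, m8}
|Sat(AX (r | q))| = |{m3, m6, m8}| = 3.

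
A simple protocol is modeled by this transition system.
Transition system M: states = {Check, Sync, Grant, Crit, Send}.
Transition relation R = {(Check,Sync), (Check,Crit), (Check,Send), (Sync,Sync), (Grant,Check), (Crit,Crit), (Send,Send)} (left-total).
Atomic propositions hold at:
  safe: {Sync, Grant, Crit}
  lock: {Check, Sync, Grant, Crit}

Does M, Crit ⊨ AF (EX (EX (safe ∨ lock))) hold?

Yes

Sat(safe ∨ lock) = {Check, Sync, Grant, Crit}
Sat(EX (safe ∨ lock)) = {s : some successor in {Check, Sync, Grant, Crit}} = {Check, Sync, Grant, Crit}
Sat(EX (EX (safe ∨ lock))) = {s : some successor in {Check, Sync, Grant, Crit}} = {Check, Sync, Grant, Crit}
AF (EX (EX (safe ∨ lock))): least fixpoint, start Z0 = {Check, Sync, Grant, Crit}, add states with every successor in Z. Already a fixed point.
Sat(AF (EX (EX (safe ∨ lock)))) = {Check, Sync, Grant, Crit}
Crit ∈ Sat(AF (EX (EX (safe ∨ lock)))) = {Check, Sync, Grant, Crit}, so the formula holds at Crit.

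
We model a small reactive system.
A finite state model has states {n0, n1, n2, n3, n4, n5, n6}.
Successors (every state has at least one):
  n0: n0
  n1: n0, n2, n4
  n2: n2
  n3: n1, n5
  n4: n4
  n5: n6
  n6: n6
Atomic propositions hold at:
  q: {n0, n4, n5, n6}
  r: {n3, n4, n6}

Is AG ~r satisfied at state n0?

Yes

Sat(~r) = {n0, n1, n2, n5}
AG ~r: greatest fixpoint, start Z0 = {n0, n1, n2, n5}, keep only states in Sat with every successor in Z. Z1 = {n0, n2}; fixed.
Sat(AG ~r) = {n0, n2}
n0 ∈ Sat(AG ~r) = {n0, n2}, so the formula holds at n0.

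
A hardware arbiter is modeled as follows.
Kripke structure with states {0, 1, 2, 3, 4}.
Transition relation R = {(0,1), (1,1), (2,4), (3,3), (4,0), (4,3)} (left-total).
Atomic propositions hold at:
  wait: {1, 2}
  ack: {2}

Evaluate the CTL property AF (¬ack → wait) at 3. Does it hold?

Sat(¬ack) = {0, 1, 3, 4}
Sat(¬ack → wait) = {1, 2}
AF (¬ack → wait): least fixpoint, start Z0 = {1, 2}, add states with every successor in Z. Z1 = {0, 1, 2}; fixed.
Sat(AF (¬ack → wait)) = {0, 1, 2}
3 ∉ Sat(AF (¬ack → wait)) = {0, 1, 2}, so the formula does not hold at 3.

No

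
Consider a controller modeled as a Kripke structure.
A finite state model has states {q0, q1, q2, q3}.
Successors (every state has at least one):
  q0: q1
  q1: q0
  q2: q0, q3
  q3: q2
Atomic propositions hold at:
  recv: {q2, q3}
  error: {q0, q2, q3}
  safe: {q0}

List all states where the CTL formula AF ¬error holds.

{q0, q1}

Sat(¬error) = {q1}
AF ¬error: least fixpoint, start Z0 = {q1}, add states with every successor in Z. Z1 = {q0, q1}; fixed.
Sat(AF ¬error) = {q0, q1}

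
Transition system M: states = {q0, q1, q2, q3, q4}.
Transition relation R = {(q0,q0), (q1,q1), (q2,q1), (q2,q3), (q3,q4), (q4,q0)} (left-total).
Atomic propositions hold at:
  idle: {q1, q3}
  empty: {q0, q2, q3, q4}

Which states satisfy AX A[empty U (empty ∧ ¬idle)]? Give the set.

Sat(¬idle) = {q0, q2, q4}
Sat(empty ∧ ¬idle) = {q0, q2, q4}
A[empty U (empty ∧ ¬idle)]: least fixpoint, start Z0 = Sat((empty ∧ ¬idle)) = {q0, q2, q4}, add states in Sat(empty) with every successor in Z. Z1 = {q0, q2, q3, q4}; fixed.
Sat(A[empty U (empty ∧ ¬idle)]) = {q0, q2, q3, q4}
Sat(AX A[empty U (empty ∧ ¬idle)]) = {s : every successor in {q0, q2, q3, q4}} = {q0, q3, q4}

{q0, q3, q4}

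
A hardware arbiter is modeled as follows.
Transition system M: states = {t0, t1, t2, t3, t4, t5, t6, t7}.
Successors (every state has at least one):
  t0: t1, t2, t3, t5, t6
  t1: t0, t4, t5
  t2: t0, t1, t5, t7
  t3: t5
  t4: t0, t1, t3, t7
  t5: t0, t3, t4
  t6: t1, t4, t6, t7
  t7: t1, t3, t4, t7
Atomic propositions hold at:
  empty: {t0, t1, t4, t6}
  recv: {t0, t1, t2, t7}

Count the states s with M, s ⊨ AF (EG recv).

4

EG recv: greatest fixpoint, start Z0 = {t0, t1, t2, t7}, keep only states in Sat with some successor in Z. Already a fixed point.
Sat(EG recv) = {t0, t1, t2, t7}
AF (EG recv): least fixpoint, start Z0 = {t0, t1, t2, t7}, add states with every successor in Z. Already a fixed point.
Sat(AF (EG recv)) = {t0, t1, t2, t7}
|Sat(AF (EG recv))| = |{t0, t1, t2, t7}| = 4.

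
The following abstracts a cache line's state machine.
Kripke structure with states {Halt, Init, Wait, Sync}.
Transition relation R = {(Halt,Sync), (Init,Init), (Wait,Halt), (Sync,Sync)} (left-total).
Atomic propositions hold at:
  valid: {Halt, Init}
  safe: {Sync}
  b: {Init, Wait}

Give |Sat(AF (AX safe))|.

3

Sat(AX safe) = {s : every successor in {Sync}} = {Halt, Sync}
AF (AX safe): least fixpoint, start Z0 = {Halt, Sync}, add states with every successor in Z. Z1 = {Halt, Wait, Sync}; fixed.
Sat(AF (AX safe)) = {Halt, Wait, Sync}
|Sat(AF (AX safe))| = |{Halt, Wait, Sync}| = 3.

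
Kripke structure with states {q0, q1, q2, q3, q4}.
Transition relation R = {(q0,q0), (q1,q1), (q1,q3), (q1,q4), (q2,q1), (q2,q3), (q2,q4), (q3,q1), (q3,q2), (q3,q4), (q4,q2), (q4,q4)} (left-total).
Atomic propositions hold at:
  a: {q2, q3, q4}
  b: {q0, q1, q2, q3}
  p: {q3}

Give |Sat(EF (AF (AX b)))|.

Sat(AX b) = {s : every successor in {q0, q1, q2, q3}} = {q0}
AF (AX b): least fixpoint, start Z0 = {q0}, add states with every successor in Z. Already a fixed point.
Sat(AF (AX b)) = {q0}
EF (AF (AX b)): least fixpoint, start Z0 = {q0}, add states with some successor in Z. Already a fixed point.
Sat(EF (AF (AX b))) = {q0}
|Sat(EF (AF (AX b)))| = |{q0}| = 1.

1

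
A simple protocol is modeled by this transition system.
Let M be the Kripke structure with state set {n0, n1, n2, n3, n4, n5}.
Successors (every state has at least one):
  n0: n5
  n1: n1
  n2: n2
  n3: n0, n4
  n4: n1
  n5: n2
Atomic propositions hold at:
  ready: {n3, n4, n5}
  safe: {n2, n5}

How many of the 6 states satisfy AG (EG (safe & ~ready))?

Sat(~ready) = {n0, n1, n2}
Sat(safe & ~ready) = {n2}
EG (safe & ~ready): greatest fixpoint, start Z0 = {n2}, keep only states in Sat with some successor in Z. Already a fixed point.
Sat(EG (safe & ~ready)) = {n2}
AG (EG (safe & ~ready)): greatest fixpoint, start Z0 = {n2}, keep only states in Sat with every successor in Z. Already a fixed point.
Sat(AG (EG (safe & ~ready))) = {n2}
|Sat(AG (EG (safe & ~ready)))| = |{n2}| = 1.

1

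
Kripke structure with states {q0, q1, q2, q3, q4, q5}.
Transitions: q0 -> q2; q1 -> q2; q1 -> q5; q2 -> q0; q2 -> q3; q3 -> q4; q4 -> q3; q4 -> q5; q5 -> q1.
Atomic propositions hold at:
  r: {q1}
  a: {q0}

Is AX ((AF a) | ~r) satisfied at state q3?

Yes

AF a: least fixpoint, start Z0 = {q0}, add states with every successor in Z. Already a fixed point.
Sat(AF a) = {q0}
Sat(~r) = {q0, q2, q3, q4, q5}
Sat((AF a) | ~r) = {q0, q2, q3, q4, q5}
Sat(AX ((AF a) | ~r)) = {s : every successor in {q0, q2, q3, q4, q5}} = {q0, q1, q2, q3, q4}
q3 ∈ Sat(AX ((AF a) | ~r)) = {q0, q1, q2, q3, q4}, so the formula holds at q3.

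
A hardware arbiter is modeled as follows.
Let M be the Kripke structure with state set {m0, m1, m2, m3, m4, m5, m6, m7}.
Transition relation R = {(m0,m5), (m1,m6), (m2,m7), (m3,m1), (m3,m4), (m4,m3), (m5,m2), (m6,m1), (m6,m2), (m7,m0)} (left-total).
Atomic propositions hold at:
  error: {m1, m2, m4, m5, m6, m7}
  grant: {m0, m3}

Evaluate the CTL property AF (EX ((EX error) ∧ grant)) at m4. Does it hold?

Sat(EX error) = {s : some successor in {m1, m2, m4, m5, m6, m7}} = {m0, m1, m2, m3, m5, m6}
Sat((EX error) ∧ grant) = {m0, m3}
Sat(EX ((EX error) ∧ grant)) = {s : some successor in {m0, m3}} = {m4, m7}
AF (EX ((EX error) ∧ grant)): least fixpoint, start Z0 = {m4, m7}, add states with every successor in Z. Z1 = {m2, m4, m7}; Z2 = {m2, m4, m5, m7}; Z3 = {m0, m2, m4, m5, m7}; fixed.
Sat(AF (EX ((EX error) ∧ grant))) = {m0, m2, m4, m5, m7}
m4 ∈ Sat(AF (EX ((EX error) ∧ grant))) = {m0, m2, m4, m5, m7}, so the formula holds at m4.

Yes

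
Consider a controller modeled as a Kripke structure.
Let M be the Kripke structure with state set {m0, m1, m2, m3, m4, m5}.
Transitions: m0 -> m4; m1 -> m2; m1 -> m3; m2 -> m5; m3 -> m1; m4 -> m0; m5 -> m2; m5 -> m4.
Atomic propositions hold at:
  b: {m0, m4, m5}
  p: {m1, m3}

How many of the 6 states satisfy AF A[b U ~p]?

Sat(~p) = {m0, m2, m4, m5}
A[b U ~p]: least fixpoint, start Z0 = Sat(~p) = {m0, m2, m4, m5}, add states in Sat(b) with every successor in Z. Already a fixed point.
Sat(A[b U ~p]) = {m0, m2, m4, m5}
AF A[b U ~p]: least fixpoint, start Z0 = {m0, m2, m4, m5}, add states with every successor in Z. Already a fixed point.
Sat(AF A[b U ~p]) = {m0, m2, m4, m5}
|Sat(AF A[b U ~p])| = |{m0, m2, m4, m5}| = 4.

4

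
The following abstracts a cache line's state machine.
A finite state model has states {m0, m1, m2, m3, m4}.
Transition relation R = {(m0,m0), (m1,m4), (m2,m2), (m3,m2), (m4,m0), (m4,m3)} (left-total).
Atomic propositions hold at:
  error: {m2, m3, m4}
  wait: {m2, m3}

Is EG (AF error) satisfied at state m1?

Yes

AF error: least fixpoint, start Z0 = {m2, m3, m4}, add states with every successor in Z. Z1 = {m1, m2, m3, m4}; fixed.
Sat(AF error) = {m1, m2, m3, m4}
EG (AF error): greatest fixpoint, start Z0 = {m1, m2, m3, m4}, keep only states in Sat with some successor in Z. Already a fixed point.
Sat(EG (AF error)) = {m1, m2, m3, m4}
m1 ∈ Sat(EG (AF error)) = {m1, m2, m3, m4}, so the formula holds at m1.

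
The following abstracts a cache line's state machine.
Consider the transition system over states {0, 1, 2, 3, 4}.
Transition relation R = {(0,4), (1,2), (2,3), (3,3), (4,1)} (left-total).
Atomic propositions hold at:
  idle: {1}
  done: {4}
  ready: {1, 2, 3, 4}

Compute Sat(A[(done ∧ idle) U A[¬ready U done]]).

{0, 4}

Sat(done ∧ idle) = ∅
Sat(¬ready) = {0}
A[¬ready U done]: least fixpoint, start Z0 = Sat(done) = {4}, add states in Sat(¬ready) with every successor in Z. Z1 = {0, 4}; fixed.
Sat(A[¬ready U done]) = {0, 4}
A[(done ∧ idle) U A[¬ready U done]]: least fixpoint, start Z0 = Sat(A[¬ready U done]) = {0, 4}, add states in Sat(done ∧ idle) with every successor in Z. Already a fixed point.
Sat(A[(done ∧ idle) U A[¬ready U done]]) = {0, 4}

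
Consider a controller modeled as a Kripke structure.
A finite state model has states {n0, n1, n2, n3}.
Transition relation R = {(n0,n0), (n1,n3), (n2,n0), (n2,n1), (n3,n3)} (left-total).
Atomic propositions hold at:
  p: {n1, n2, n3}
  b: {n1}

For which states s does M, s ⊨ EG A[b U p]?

{n1, n2, n3}

A[b U p]: least fixpoint, start Z0 = Sat(p) = {n1, n2, n3}, add states in Sat(b) with every successor in Z. Already a fixed point.
Sat(A[b U p]) = {n1, n2, n3}
EG A[b U p]: greatest fixpoint, start Z0 = {n1, n2, n3}, keep only states in Sat with some successor in Z. Already a fixed point.
Sat(EG A[b U p]) = {n1, n2, n3}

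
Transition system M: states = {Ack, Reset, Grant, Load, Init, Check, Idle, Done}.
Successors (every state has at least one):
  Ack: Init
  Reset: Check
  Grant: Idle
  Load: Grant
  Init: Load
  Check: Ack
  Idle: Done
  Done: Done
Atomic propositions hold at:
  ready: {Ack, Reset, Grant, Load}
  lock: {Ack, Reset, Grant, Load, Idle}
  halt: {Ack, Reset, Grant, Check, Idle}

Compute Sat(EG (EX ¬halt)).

Sat(¬halt) = {Load, Init, Done}
Sat(EX ¬halt) = {s : some successor in {Load, Init, Done}} = {Ack, Init, Idle, Done}
EG (EX ¬halt): greatest fixpoint, start Z0 = {Ack, Init, Idle, Done}, keep only states in Sat with some successor in Z. Z1 = {Ack, Idle, Done}; Z2 = {Idle, Done}; fixed.
Sat(EG (EX ¬halt)) = {Idle, Done}

{Idle, Done}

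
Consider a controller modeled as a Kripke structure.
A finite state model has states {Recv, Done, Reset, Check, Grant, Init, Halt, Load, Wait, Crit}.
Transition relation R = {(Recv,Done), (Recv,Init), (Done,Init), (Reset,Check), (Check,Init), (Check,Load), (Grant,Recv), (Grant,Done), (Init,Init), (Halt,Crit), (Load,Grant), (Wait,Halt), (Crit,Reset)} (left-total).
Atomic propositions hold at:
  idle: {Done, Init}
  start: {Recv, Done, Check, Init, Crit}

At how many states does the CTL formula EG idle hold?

2

EG idle: greatest fixpoint, start Z0 = {Done, Init}, keep only states in Sat with some successor in Z. Already a fixed point.
Sat(EG idle) = {Done, Init}
|Sat(EG idle)| = |{Done, Init}| = 2.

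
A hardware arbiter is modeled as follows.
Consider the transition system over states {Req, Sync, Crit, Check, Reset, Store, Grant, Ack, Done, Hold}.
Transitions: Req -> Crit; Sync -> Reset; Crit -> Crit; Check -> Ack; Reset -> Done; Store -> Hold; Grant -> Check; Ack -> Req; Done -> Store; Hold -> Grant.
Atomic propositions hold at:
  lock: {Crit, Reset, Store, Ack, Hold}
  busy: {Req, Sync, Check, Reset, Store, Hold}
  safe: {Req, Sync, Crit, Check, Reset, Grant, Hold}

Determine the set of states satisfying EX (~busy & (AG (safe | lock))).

{Req, Crit, Check, Hold}

Sat(~busy) = {Crit, Grant, Ack, Done}
Sat(safe | lock) = {Req, Sync, Crit, Check, Reset, Store, Grant, Ack, Hold}
AG (safe | lock): greatest fixpoint, start Z0 = {Req, Sync, Crit, Check, Reset, Store, Grant, Ack, Hold}, keep only states in Sat with every successor in Z. Z1 = {Req, Sync, Crit, Check, Store, Grant, Ack, Hold}; Z2 = {Req, Crit, Check, Store, Grant, Ack, Hold}; fixed.
Sat(AG (safe | lock)) = {Req, Crit, Check, Store, Grant, Ack, Hold}
Sat(~busy & (AG (safe | lock))) = {Crit, Grant, Ack}
Sat(EX (~busy & (AG (safe | lock)))) = {s : some successor in {Crit, Grant, Ack}} = {Req, Crit, Check, Hold}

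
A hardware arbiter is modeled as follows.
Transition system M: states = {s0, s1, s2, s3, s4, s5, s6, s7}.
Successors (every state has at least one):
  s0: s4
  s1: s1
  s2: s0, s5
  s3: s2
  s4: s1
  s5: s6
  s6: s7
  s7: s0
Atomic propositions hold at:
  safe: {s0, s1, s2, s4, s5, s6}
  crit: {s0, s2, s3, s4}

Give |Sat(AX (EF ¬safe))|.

Sat(¬safe) = {s3, s7}
EF ¬safe: least fixpoint, start Z0 = {s3, s7}, add states with some successor in Z. Z1 = {s3, s6, s7}; Z2 = {s3, s5, s6, s7}; Z3 = {s2, s3, s5, s6, s7}; fixed.
Sat(EF ¬safe) = {s2, s3, s5, s6, s7}
Sat(AX (EF ¬safe)) = {s : every successor in {s2, s3, s5, s6, s7}} = {s3, s5, s6}
|Sat(AX (EF ¬safe))| = |{s3, s5, s6}| = 3.

3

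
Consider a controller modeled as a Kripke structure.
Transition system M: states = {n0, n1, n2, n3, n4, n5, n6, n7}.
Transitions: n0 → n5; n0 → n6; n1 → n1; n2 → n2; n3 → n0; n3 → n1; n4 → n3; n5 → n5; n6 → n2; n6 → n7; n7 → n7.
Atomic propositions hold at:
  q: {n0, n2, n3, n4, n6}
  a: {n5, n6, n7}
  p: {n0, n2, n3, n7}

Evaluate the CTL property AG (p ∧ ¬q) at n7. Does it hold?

Sat(¬q) = {n1, n5, n7}
Sat(p ∧ ¬q) = {n7}
AG (p ∧ ¬q): greatest fixpoint, start Z0 = {n7}, keep only states in Sat with every successor in Z. Already a fixed point.
Sat(AG (p ∧ ¬q)) = {n7}
n7 ∈ Sat(AG (p ∧ ¬q)) = {n7}, so the formula holds at n7.

Yes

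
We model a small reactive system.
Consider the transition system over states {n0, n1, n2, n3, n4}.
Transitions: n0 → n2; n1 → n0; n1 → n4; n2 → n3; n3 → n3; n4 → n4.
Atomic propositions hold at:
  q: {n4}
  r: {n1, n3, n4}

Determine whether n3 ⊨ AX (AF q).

AF q: least fixpoint, start Z0 = {n4}, add states with every successor in Z. Already a fixed point.
Sat(AF q) = {n4}
Sat(AX (AF q)) = {s : every successor in {n4}} = {n4}
n3 ∉ Sat(AX (AF q)) = {n4}, so the formula does not hold at n3.

No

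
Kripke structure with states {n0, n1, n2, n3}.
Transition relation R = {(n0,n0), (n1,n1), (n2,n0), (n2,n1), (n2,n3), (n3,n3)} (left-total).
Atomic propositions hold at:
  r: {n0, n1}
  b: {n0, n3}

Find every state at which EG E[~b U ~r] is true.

{n2, n3}

Sat(~b) = {n1, n2}
Sat(~r) = {n2, n3}
E[~b U ~r]: least fixpoint, start Z0 = Sat(~r) = {n2, n3}, add states in Sat(~b) with some successor in Z. Already a fixed point.
Sat(E[~b U ~r]) = {n2, n3}
EG E[~b U ~r]: greatest fixpoint, start Z0 = {n2, n3}, keep only states in Sat with some successor in Z. Already a fixed point.
Sat(EG E[~b U ~r]) = {n2, n3}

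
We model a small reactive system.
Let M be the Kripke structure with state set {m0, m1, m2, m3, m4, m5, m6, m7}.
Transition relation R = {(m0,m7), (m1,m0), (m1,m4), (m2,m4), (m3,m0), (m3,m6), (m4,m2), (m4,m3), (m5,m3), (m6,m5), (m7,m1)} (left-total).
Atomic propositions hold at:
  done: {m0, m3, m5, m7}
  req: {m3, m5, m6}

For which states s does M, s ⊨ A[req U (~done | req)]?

Sat(~done) = {m1, m2, m4, m6}
Sat(~done | req) = {m1, m2, m3, m4, m5, m6}
A[req U (~done | req)]: least fixpoint, start Z0 = Sat((~done | req)) = {m1, m2, m3, m4, m5, m6}, add states in Sat(req) with every successor in Z. Already a fixed point.
Sat(A[req U (~done | req)]) = {m1, m2, m3, m4, m5, m6}

{m1, m2, m3, m4, m5, m6}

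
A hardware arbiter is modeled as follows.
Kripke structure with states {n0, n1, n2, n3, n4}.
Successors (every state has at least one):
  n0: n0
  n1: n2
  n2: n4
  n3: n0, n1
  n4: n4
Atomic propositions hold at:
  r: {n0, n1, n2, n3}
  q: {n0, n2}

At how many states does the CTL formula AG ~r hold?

1

Sat(~r) = {n4}
AG ~r: greatest fixpoint, start Z0 = {n4}, keep only states in Sat with every successor in Z. Already a fixed point.
Sat(AG ~r) = {n4}
|Sat(AG ~r)| = |{n4}| = 1.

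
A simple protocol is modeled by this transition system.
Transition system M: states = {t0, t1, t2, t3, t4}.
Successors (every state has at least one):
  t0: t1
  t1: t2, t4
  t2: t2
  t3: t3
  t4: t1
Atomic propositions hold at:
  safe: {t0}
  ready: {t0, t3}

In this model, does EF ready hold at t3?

Yes

EF ready: least fixpoint, start Z0 = {t0, t3}, add states with some successor in Z. Already a fixed point.
Sat(EF ready) = {t0, t3}
t3 ∈ Sat(EF ready) = {t0, t3}, so the formula holds at t3.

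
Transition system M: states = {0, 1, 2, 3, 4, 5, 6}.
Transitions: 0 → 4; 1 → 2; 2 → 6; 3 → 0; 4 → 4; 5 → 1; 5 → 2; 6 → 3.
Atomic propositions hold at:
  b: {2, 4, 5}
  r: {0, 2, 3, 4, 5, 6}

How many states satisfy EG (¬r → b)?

Sat(¬r) = {1}
Sat(¬r → b) = {0, 2, 3, 4, 5, 6}
EG (¬r → b): greatest fixpoint, start Z0 = {0, 2, 3, 4, 5, 6}, keep only states in Sat with some successor in Z. Already a fixed point.
Sat(EG (¬r → b)) = {0, 2, 3, 4, 5, 6}
|Sat(EG (¬r → b))| = |{0, 2, 3, 4, 5, 6}| = 6.

6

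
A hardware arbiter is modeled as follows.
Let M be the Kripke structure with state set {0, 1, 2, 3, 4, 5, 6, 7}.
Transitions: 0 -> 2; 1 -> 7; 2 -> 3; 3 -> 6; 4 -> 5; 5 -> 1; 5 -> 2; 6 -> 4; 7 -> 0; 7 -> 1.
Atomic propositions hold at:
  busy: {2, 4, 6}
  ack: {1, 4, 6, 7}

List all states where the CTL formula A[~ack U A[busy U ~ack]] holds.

Sat(~ack) = {0, 2, 3, 5}
A[busy U ~ack]: least fixpoint, start Z0 = Sat(~ack) = {0, 2, 3, 5}, add states in Sat(busy) with every successor in Z. Z1 = {0, 2, 3, 4, 5}; Z2 = {0, 2, 3, 4, 5, 6}; fixed.
Sat(A[busy U ~ack]) = {0, 2, 3, 4, 5, 6}
A[~ack U A[busy U ~ack]]: least fixpoint, start Z0 = Sat(A[busy U ~ack]) = {0, 2, 3, 4, 5, 6}, add states in Sat(~ack) with every successor in Z. Already a fixed point.
Sat(A[~ack U A[busy U ~ack]]) = {0, 2, 3, 4, 5, 6}

{0, 2, 3, 4, 5, 6}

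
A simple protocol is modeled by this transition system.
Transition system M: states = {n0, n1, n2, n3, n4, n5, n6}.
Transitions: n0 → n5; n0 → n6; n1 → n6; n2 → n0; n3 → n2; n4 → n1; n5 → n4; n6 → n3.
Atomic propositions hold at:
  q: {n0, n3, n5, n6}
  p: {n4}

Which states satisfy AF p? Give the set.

AF p: least fixpoint, start Z0 = {n4}, add states with every successor in Z. Z1 = {n4, n5}; fixed.
Sat(AF p) = {n4, n5}

{n4, n5}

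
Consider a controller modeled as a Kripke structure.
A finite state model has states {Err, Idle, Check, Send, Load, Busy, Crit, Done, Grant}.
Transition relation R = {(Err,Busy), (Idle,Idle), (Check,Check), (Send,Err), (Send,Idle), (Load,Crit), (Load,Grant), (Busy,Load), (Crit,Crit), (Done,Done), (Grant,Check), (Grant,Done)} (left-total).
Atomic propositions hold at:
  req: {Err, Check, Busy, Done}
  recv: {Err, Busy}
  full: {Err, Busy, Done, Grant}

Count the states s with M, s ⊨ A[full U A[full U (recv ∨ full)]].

Sat(recv ∨ full) = {Err, Busy, Done, Grant}
A[full U (recv ∨ full)]: least fixpoint, start Z0 = Sat((recv ∨ full)) = {Err, Busy, Done, Grant}, add states in Sat(full) with every successor in Z. Already a fixed point.
Sat(A[full U (recv ∨ full)]) = {Err, Busy, Done, Grant}
A[full U A[full U (recv ∨ full)]]: least fixpoint, start Z0 = Sat(A[full U (recv ∨ full)]) = {Err, Busy, Done, Grant}, add states in Sat(full) with every successor in Z. Already a fixed point.
Sat(A[full U A[full U (recv ∨ full)]]) = {Err, Busy, Done, Grant}
|Sat(A[full U A[full U (recv ∨ full)]])| = |{Err, Busy, Done, Grant}| = 4.

4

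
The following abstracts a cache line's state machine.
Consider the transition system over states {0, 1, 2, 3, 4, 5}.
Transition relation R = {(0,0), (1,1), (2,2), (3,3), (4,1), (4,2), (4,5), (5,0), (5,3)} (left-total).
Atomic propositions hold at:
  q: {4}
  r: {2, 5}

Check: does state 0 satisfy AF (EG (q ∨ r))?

No

Sat(q ∨ r) = {2, 4, 5}
EG (q ∨ r): greatest fixpoint, start Z0 = {2, 4, 5}, keep only states in Sat with some successor in Z. Z1 = {2, 4}; fixed.
Sat(EG (q ∨ r)) = {2, 4}
AF (EG (q ∨ r)): least fixpoint, start Z0 = {2, 4}, add states with every successor in Z. Already a fixed point.
Sat(AF (EG (q ∨ r))) = {2, 4}
0 ∉ Sat(AF (EG (q ∨ r))) = {2, 4}, so the formula does not hold at 0.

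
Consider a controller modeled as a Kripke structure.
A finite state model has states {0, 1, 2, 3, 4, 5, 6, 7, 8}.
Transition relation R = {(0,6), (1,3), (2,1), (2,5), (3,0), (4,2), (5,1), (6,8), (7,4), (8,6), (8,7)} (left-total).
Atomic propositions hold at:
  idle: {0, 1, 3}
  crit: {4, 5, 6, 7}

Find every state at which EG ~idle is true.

{6, 8}

Sat(~idle) = {2, 4, 5, 6, 7, 8}
EG ~idle: greatest fixpoint, start Z0 = {2, 4, 5, 6, 7, 8}, keep only states in Sat with some successor in Z. Z1 = {2, 4, 6, 7, 8}; Z2 = {4, 6, 7, 8}; Z3 = {6, 7, 8}; Z4 = {6, 8}; fixed.
Sat(EG ~idle) = {6, 8}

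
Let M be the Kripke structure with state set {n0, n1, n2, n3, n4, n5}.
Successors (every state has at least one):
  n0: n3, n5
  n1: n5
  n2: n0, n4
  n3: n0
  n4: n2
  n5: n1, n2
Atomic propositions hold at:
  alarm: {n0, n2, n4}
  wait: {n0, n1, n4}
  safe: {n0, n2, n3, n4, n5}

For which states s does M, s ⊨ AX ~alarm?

Sat(~alarm) = {n1, n3, n5}
Sat(AX ~alarm) = {s : every successor in {n1, n3, n5}} = {n0, n1}

{n0, n1}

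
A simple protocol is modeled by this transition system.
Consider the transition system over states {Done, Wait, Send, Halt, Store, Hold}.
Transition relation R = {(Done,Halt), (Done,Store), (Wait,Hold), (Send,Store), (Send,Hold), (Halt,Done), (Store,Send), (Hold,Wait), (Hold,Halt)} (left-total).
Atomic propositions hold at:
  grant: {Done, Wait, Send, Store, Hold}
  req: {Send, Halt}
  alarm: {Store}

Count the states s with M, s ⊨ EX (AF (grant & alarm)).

Sat(grant & alarm) = {Store}
AF (grant & alarm): least fixpoint, start Z0 = {Store}, add states with every successor in Z. Already a fixed point.
Sat(AF (grant & alarm)) = {Store}
Sat(EX (AF (grant & alarm))) = {s : some successor in {Store}} = {Done, Send}
|Sat(EX (AF (grant & alarm)))| = |{Done, Send}| = 2.

2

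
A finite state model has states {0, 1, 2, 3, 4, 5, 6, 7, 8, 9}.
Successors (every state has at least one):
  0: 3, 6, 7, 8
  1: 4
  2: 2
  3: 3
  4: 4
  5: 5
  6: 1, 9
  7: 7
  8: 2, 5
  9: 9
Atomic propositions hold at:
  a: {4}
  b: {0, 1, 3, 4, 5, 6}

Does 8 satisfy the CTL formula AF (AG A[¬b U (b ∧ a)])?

No

Sat(¬b) = {2, 7, 8, 9}
Sat(b ∧ a) = {4}
A[¬b U (b ∧ a)]: least fixpoint, start Z0 = Sat((b ∧ a)) = {4}, add states in Sat(¬b) with every successor in Z. Already a fixed point.
Sat(A[¬b U (b ∧ a)]) = {4}
AG A[¬b U (b ∧ a)]: greatest fixpoint, start Z0 = {4}, keep only states in Sat with every successor in Z. Already a fixed point.
Sat(AG A[¬b U (b ∧ a)]) = {4}
AF (AG A[¬b U (b ∧ a)]): least fixpoint, start Z0 = {4}, add states with every successor in Z. Z1 = {1, 4}; fixed.
Sat(AF (AG A[¬b U (b ∧ a)])) = {1, 4}
8 ∉ Sat(AF (AG A[¬b U (b ∧ a)])) = {1, 4}, so the formula does not hold at 8.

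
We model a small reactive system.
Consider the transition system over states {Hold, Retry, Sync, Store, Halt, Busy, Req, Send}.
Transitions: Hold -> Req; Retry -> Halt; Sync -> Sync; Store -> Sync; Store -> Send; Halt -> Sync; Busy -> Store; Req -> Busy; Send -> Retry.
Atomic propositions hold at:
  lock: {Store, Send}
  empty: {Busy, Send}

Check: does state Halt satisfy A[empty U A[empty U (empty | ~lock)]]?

Sat(~lock) = {Hold, Retry, Sync, Halt, Busy, Req}
Sat(empty | ~lock) = {Hold, Retry, Sync, Halt, Busy, Req, Send}
A[empty U (empty | ~lock)]: least fixpoint, start Z0 = Sat((empty | ~lock)) = {Hold, Retry, Sync, Halt, Busy, Req, Send}, add states in Sat(empty) with every successor in Z. Already a fixed point.
Sat(A[empty U (empty | ~lock)]) = {Hold, Retry, Sync, Halt, Busy, Req, Send}
A[empty U A[empty U (empty | ~lock)]]: least fixpoint, start Z0 = Sat(A[empty U (empty | ~lock)]) = {Hold, Retry, Sync, Halt, Busy, Req, Send}, add states in Sat(empty) with every successor in Z. Already a fixed point.
Sat(A[empty U A[empty U (empty | ~lock)]]) = {Hold, Retry, Sync, Halt, Busy, Req, Send}
Halt ∈ Sat(A[empty U A[empty U (empty | ~lock)]]) = {Hold, Retry, Sync, Halt, Busy, Req, Send}, so the formula holds at Halt.

Yes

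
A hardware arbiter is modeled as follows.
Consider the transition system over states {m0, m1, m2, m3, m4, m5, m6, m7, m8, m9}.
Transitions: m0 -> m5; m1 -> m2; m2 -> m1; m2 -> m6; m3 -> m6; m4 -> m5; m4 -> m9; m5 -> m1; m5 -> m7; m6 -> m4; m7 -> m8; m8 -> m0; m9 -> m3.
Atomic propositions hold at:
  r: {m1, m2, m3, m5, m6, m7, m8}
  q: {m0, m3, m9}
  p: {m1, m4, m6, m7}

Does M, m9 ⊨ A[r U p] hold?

A[r U p]: least fixpoint, start Z0 = Sat(p) = {m1, m4, m6, m7}, add states in Sat(r) with every successor in Z. Z1 = {m1, m2, m3, m4, m5, m6, m7}; fixed.
Sat(A[r U p]) = {m1, m2, m3, m4, m5, m6, m7}
m9 ∉ Sat(A[r U p]) = {m1, m2, m3, m4, m5, m6, m7}, so the formula does not hold at m9.

No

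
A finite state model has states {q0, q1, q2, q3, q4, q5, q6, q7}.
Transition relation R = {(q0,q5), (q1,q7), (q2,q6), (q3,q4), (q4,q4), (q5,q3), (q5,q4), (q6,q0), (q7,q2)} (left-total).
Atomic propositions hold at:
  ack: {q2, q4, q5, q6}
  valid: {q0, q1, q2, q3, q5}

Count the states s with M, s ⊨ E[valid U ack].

6

E[valid U ack]: least fixpoint, start Z0 = Sat(ack) = {q2, q4, q5, q6}, add states in Sat(valid) with some successor in Z. Z1 = {q0, q2, q3, q4, q5, q6}; fixed.
Sat(E[valid U ack]) = {q0, q2, q3, q4, q5, q6}
|Sat(E[valid U ack])| = |{q0, q2, q3, q4, q5, q6}| = 6.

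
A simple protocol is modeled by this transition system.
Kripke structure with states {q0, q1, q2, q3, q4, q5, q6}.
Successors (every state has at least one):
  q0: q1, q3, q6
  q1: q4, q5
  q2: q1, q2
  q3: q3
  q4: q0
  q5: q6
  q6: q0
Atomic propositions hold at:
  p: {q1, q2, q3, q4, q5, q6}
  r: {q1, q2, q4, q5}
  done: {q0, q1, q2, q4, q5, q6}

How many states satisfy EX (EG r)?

EG r: greatest fixpoint, start Z0 = {q1, q2, q4, q5}, keep only states in Sat with some successor in Z. Z1 = {q1, q2}; Z2 = {q2}; fixed.
Sat(EG r) = {q2}
Sat(EX (EG r)) = {s : some successor in {q2}} = {q2}
|Sat(EX (EG r))| = |{q2}| = 1.

1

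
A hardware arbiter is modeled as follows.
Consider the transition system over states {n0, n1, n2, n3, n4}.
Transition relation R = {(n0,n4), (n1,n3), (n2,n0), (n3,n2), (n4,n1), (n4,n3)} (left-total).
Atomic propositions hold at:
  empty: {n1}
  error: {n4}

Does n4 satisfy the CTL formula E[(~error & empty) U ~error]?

No

Sat(~error) = {n0, n1, n2, n3}
Sat(~error & empty) = {n1}
E[(~error & empty) U ~error]: least fixpoint, start Z0 = Sat(~error) = {n0, n1, n2, n3}, add states in Sat(~error & empty) with some successor in Z. Already a fixed point.
Sat(E[(~error & empty) U ~error]) = {n0, n1, n2, n3}
n4 ∉ Sat(E[(~error & empty) U ~error]) = {n0, n1, n2, n3}, so the formula does not hold at n4.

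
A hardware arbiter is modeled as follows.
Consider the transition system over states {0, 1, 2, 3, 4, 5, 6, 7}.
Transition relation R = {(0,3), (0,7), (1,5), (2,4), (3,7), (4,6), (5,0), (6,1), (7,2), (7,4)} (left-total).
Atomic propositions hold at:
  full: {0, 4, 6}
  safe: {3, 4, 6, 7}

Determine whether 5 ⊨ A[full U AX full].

Yes

Sat(AX full) = {s : every successor in {0, 4, 6}} = {2, 4, 5}
A[full U AX full]: least fixpoint, start Z0 = Sat(AX full) = {2, 4, 5}, add states in Sat(full) with every successor in Z. Already a fixed point.
Sat(A[full U AX full]) = {2, 4, 5}
5 ∈ Sat(A[full U AX full]) = {2, 4, 5}, so the formula holds at 5.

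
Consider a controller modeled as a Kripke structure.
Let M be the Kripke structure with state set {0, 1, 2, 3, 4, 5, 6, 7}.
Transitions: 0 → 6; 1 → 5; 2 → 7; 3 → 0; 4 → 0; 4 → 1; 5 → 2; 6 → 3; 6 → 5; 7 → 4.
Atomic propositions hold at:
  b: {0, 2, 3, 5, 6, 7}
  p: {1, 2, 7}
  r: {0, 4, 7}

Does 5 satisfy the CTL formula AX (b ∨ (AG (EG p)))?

Yes

EG p: greatest fixpoint, start Z0 = {1, 2, 7}, keep only states in Sat with some successor in Z. Z1 = {2}; Z2 = ∅; fixed.
Sat(EG p) = ∅
AG (EG p): greatest fixpoint, start Z0 = ∅, keep only states in Sat with every successor in Z. Already a fixed point.
Sat(AG (EG p)) = ∅
Sat(b ∨ (AG (EG p))) = {0, 2, 3, 5, 6, 7}
Sat(AX (b ∨ (AG (EG p)))) = {s : every successor in {0, 2, 3, 5, 6, 7}} = {0, 1, 2, 3, 5, 6}
5 ∈ Sat(AX (b ∨ (AG (EG p)))) = {0, 1, 2, 3, 5, 6}, so the formula holds at 5.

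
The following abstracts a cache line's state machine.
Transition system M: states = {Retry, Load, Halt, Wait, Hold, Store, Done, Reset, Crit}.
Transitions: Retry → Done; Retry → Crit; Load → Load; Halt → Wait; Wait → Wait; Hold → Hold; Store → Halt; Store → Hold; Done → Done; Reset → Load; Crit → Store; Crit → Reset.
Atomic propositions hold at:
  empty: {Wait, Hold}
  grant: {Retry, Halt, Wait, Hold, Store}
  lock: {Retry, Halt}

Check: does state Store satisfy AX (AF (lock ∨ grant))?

Yes

Sat(lock ∨ grant) = {Retry, Halt, Wait, Hold, Store}
AF (lock ∨ grant): least fixpoint, start Z0 = {Retry, Halt, Wait, Hold, Store}, add states with every successor in Z. Already a fixed point.
Sat(AF (lock ∨ grant)) = {Retry, Halt, Wait, Hold, Store}
Sat(AX (AF (lock ∨ grant))) = {s : every successor in {Retry, Halt, Wait, Hold, Store}} = {Halt, Wait, Hold, Store}
Store ∈ Sat(AX (AF (lock ∨ grant))) = {Halt, Wait, Hold, Store}, so the formula holds at Store.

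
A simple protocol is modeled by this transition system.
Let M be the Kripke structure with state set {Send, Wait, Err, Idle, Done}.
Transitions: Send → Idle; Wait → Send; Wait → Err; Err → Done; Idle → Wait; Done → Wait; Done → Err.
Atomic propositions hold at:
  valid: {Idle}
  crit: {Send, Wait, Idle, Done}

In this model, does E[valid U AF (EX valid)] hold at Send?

Yes

Sat(EX valid) = {s : some successor in {Idle}} = {Send}
AF (EX valid): least fixpoint, start Z0 = {Send}, add states with every successor in Z. Already a fixed point.
Sat(AF (EX valid)) = {Send}
E[valid U AF (EX valid)]: least fixpoint, start Z0 = Sat(AF (EX valid)) = {Send}, add states in Sat(valid) with some successor in Z. Already a fixed point.
Sat(E[valid U AF (EX valid)]) = {Send}
Send ∈ Sat(E[valid U AF (EX valid)]) = {Send}, so the formula holds at Send.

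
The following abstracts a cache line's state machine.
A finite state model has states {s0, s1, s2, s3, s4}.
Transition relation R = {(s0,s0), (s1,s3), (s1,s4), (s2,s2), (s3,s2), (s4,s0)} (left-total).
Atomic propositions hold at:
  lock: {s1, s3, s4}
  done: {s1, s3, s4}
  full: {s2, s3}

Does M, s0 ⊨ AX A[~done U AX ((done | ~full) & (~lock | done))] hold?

Yes

Sat(~done) = {s0, s2}
Sat(~full) = {s0, s1, s4}
Sat(done | ~full) = {s0, s1, s3, s4}
Sat(~lock) = {s0, s2}
Sat(~lock | done) = {s0, s1, s2, s3, s4}
Sat((done | ~full) & (~lock | done)) = {s0, s1, s3, s4}
Sat(AX ((done | ~full) & (~lock | done))) = {s : every successor in {s0, s1, s3, s4}} = {s0, s1, s4}
A[~done U AX ((done | ~full) & (~lock | done))]: least fixpoint, start Z0 = Sat(AX ((done | ~full) & (~lock | done))) = {s0, s1, s4}, add states in Sat(~done) with every successor in Z. Already a fixed point.
Sat(A[~done U AX ((done | ~full) & (~lock | done))]) = {s0, s1, s4}
Sat(AX A[~done U AX ((done | ~full) & (~lock | done))]) = {s : every successor in {s0, s1, s4}} = {s0, s4}
s0 ∈ Sat(AX A[~done U AX ((done | ~full) & (~lock | done))]) = {s0, s4}, so the formula holds at s0.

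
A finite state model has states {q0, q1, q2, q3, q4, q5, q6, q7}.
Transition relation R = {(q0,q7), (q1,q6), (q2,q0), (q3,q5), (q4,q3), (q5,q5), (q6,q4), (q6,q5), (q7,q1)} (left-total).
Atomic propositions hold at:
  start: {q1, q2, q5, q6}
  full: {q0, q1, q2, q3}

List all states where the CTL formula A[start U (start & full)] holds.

{q1, q2}

Sat(start & full) = {q1, q2}
A[start U (start & full)]: least fixpoint, start Z0 = Sat((start & full)) = {q1, q2}, add states in Sat(start) with every successor in Z. Already a fixed point.
Sat(A[start U (start & full)]) = {q1, q2}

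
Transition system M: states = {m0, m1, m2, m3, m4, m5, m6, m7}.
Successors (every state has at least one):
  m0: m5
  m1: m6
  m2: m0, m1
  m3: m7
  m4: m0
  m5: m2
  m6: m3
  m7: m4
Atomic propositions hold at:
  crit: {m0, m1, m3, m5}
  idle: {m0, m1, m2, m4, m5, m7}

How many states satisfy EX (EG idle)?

6

EG idle: greatest fixpoint, start Z0 = {m0, m1, m2, m4, m5, m7}, keep only states in Sat with some successor in Z. Z1 = {m0, m2, m4, m5, m7}; fixed.
Sat(EG idle) = {m0, m2, m4, m5, m7}
Sat(EX (EG idle)) = {s : some successor in {m0, m2, m4, m5, m7}} = {m0, m2, m3, m4, m5, m7}
|Sat(EX (EG idle))| = |{m0, m2, m3, m4, m5, m7}| = 6.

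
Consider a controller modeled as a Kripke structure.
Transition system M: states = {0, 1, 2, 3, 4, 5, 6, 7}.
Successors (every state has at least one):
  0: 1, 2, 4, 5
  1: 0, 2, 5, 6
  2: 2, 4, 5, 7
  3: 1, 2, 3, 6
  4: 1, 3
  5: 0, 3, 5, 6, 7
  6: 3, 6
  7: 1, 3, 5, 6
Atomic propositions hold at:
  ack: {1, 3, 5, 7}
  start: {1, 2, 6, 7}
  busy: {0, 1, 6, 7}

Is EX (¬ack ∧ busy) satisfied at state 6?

Yes

Sat(¬ack) = {0, 2, 4, 6}
Sat(¬ack ∧ busy) = {0, 6}
Sat(EX (¬ack ∧ busy)) = {s : some successor in {0, 6}} = {1, 3, 5, 6, 7}
6 ∈ Sat(EX (¬ack ∧ busy)) = {1, 3, 5, 6, 7}, so the formula holds at 6.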